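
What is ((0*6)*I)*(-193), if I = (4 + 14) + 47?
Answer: 0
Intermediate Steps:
I = 65 (I = 18 + 47 = 65)
((0*6)*I)*(-193) = ((0*6)*65)*(-193) = (0*65)*(-193) = 0*(-193) = 0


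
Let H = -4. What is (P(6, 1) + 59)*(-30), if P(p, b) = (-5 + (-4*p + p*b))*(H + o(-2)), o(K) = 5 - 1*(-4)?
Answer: 1680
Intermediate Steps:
o(K) = 9 (o(K) = 5 + 4 = 9)
P(p, b) = -25 - 20*p + 5*b*p (P(p, b) = (-5 + (-4*p + p*b))*(-4 + 9) = (-5 + (-4*p + b*p))*5 = (-5 - 4*p + b*p)*5 = -25 - 20*p + 5*b*p)
(P(6, 1) + 59)*(-30) = ((-25 - 20*6 + 5*1*6) + 59)*(-30) = ((-25 - 120 + 30) + 59)*(-30) = (-115 + 59)*(-30) = -56*(-30) = 1680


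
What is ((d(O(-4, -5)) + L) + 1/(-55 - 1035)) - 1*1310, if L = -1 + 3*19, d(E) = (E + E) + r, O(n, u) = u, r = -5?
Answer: -1383211/1090 ≈ -1269.0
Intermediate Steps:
d(E) = -5 + 2*E (d(E) = (E + E) - 5 = 2*E - 5 = -5 + 2*E)
L = 56 (L = -1 + 57 = 56)
((d(O(-4, -5)) + L) + 1/(-55 - 1035)) - 1*1310 = (((-5 + 2*(-5)) + 56) + 1/(-55 - 1035)) - 1*1310 = (((-5 - 10) + 56) + 1/(-1090)) - 1310 = ((-15 + 56) - 1/1090) - 1310 = (41 - 1/1090) - 1310 = 44689/1090 - 1310 = -1383211/1090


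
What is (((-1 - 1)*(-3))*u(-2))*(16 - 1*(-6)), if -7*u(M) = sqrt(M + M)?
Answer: -264*I/7 ≈ -37.714*I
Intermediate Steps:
u(M) = -sqrt(2)*sqrt(M)/7 (u(M) = -sqrt(M + M)/7 = -sqrt(2)*sqrt(M)/7)
(((-1 - 1)*(-3))*u(-2))*(16 - 1*(-6)) = (((-1 - 1)*(-3))*(-sqrt(2)*sqrt(-2)/7))*(16 - 1*(-6)) = ((-2*(-3))*(-sqrt(2)*I*sqrt(2)/7))*(16 + 6) = (6*(-2*I/7))*22 = -12*I/7*22 = -264*I/7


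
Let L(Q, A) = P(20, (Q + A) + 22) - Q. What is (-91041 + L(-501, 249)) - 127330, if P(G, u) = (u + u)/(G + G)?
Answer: -435763/2 ≈ -2.1788e+5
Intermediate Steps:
P(G, u) = u/G (P(G, u) = (2*u)/((2*G)) = (2*u)*(1/(2*G)) = u/G)
L(Q, A) = 11/10 - 19*Q/20 + A/20 (L(Q, A) = ((Q + A) + 22)/20 - Q = ((A + Q) + 22)*(1/20) - Q = (22 + A + Q)*(1/20) - Q = (11/10 + A/20 + Q/20) - Q = 11/10 - 19*Q/20 + A/20)
(-91041 + L(-501, 249)) - 127330 = (-91041 + (11/10 - 19/20*(-501) + (1/20)*249)) - 127330 = (-91041 + (11/10 + 9519/20 + 249/20)) - 127330 = (-91041 + 979/2) - 127330 = -181103/2 - 127330 = -435763/2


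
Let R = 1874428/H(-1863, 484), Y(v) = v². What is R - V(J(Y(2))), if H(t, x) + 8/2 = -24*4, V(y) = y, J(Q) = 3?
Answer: -468682/25 ≈ -18747.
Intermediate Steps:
H(t, x) = -100 (H(t, x) = -4 - 24*4 = -4 - 96 = -100)
R = -468607/25 (R = 1874428/(-100) = 1874428*(-1/100) = -468607/25 ≈ -18744.)
R - V(J(Y(2))) = -468607/25 - 1*3 = -468607/25 - 3 = -468682/25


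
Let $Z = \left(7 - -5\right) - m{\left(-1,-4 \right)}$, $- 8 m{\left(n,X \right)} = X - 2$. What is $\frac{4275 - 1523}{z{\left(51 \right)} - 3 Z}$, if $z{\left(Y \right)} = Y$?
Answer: $\frac{11008}{69} \approx 159.54$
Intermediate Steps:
$m{\left(n,X \right)} = \frac{1}{4} - \frac{X}{8}$ ($m{\left(n,X \right)} = - \frac{X - 2}{8} = - \frac{-2 + X}{8} = \frac{1}{4} - \frac{X}{8}$)
$Z = \frac{45}{4}$ ($Z = \left(7 - -5\right) - \left(\frac{1}{4} - - \frac{1}{2}\right) = \left(7 + 5\right) - \left(\frac{1}{4} + \frac{1}{2}\right) = 12 - \frac{3}{4} = \frac{45}{4} \approx 11.25$)
$\frac{4275 - 1523}{z{\left(51 \right)} - 3 Z} = \frac{4275 - 1523}{51 - \frac{135}{4}} = \frac{2752}{51 - \frac{135}{4}} = \frac{2752}{\frac{69}{4}} = 2752 \cdot \frac{4}{69} = \frac{11008}{69}$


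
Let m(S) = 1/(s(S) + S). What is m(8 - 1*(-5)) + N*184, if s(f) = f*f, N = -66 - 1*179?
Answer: -8204559/182 ≈ -45080.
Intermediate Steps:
N = -245 (N = -66 - 179 = -245)
s(f) = f²
m(S) = 1/(S + S²) (m(S) = 1/(S² + S) = 1/(S + S²))
m(8 - 1*(-5)) + N*184 = 1/((8 - 1*(-5))*(1 + (8 - 1*(-5)))) - 245*184 = 1/((8 + 5)*(1 + (8 + 5))) - 45080 = 1/(13*(1 + 13)) - 45080 = (1/13)/14 - 45080 = (1/13)*(1/14) - 45080 = 1/182 - 45080 = -8204559/182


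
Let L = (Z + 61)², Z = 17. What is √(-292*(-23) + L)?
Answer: 80*√2 ≈ 113.14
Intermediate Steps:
L = 6084 (L = (17 + 61)² = 78² = 6084)
√(-292*(-23) + L) = √(-292*(-23) + 6084) = √(6716 + 6084) = √12800 = 80*√2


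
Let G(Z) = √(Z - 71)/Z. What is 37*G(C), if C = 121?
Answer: 185*√2/121 ≈ 2.1622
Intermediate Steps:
G(Z) = √(-71 + Z)/Z
37*G(C) = 37*(√(-71 + 121)/121) = 37*(√50/121) = 37*((5*√2)/121) = 37*(5*√2/121) = 185*√2/121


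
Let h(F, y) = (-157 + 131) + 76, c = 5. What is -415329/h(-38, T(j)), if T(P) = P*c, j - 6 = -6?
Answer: -415329/50 ≈ -8306.6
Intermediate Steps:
j = 0 (j = 6 - 6 = 0)
T(P) = 5*P (T(P) = P*5 = 5*P)
h(F, y) = 50 (h(F, y) = -26 + 76 = 50)
-415329/h(-38, T(j)) = -415329/50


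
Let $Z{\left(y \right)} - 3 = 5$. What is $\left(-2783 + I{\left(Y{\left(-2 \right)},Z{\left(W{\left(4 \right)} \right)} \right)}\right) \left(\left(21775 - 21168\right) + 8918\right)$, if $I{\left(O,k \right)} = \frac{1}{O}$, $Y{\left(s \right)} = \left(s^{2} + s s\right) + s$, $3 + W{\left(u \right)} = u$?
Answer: $- \frac{53012975}{2} \approx -2.6506 \cdot 10^{7}$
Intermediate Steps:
$W{\left(u \right)} = -3 + u$
$Y{\left(s \right)} = s + 2 s^{2}$ ($Y{\left(s \right)} = \left(s^{2} + s^{2}\right) + s = 2 s^{2} + s = s + 2 s^{2}$)
$Z{\left(y \right)} = 8$ ($Z{\left(y \right)} = 3 + 5 = 8$)
$\left(-2783 + I{\left(Y{\left(-2 \right)},Z{\left(W{\left(4 \right)} \right)} \right)}\right) \left(\left(21775 - 21168\right) + 8918\right) = \left(-2783 + \frac{1}{\left(-2\right) \left(1 + 2 \left(-2\right)\right)}\right) \left(\left(21775 - 21168\right) + 8918\right) = \left(-2783 + \frac{1}{\left(-2\right) \left(1 - 4\right)}\right) \left(\left(21775 - 21168\right) + 8918\right) = \left(-2783 + \frac{1}{\left(-2\right) \left(-3\right)}\right) \left(607 + 8918\right) = \left(-2783 + \frac{1}{6}\right) 9525 = \left(- \frac{16697}{6}\right) 9525 = - \frac{53012975}{2}$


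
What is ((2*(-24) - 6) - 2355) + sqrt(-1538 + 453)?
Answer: -2409 + I*sqrt(1085) ≈ -2409.0 + 32.939*I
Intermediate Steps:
((2*(-24) - 6) - 2355) + sqrt(-1538 + 453) = ((-48 - 6) - 2355) + sqrt(-1085) = (-54 - 2355) + I*sqrt(1085) = -2409 + I*sqrt(1085)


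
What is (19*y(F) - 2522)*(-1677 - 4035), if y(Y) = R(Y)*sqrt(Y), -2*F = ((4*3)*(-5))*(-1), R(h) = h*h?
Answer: 14405664 - 97675200*I*sqrt(30) ≈ 1.4406e+7 - 5.3499e+8*I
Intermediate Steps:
R(h) = h**2
F = -30 (F = -(4*3)*(-5)*(-1)/2 = -12*(-5)*(-1)/2 = -(-30)*(-1) = -1/2*60 = -30)
y(Y) = Y**(5/2) (y(Y) = Y**2*sqrt(Y) = Y**(5/2))
(19*y(F) - 2522)*(-1677 - 4035) = (19*(-30)**(5/2) - 2522)*(-1677 - 4035) = (19*(900*I*sqrt(30)) - 2522)*(-5712) = (17100*I*sqrt(30) - 2522)*(-5712) = (-2522 + 17100*I*sqrt(30))*(-5712) = 14405664 - 97675200*I*sqrt(30)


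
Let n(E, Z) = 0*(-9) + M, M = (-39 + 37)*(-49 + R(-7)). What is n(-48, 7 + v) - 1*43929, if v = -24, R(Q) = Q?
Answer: -43817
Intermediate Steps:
M = 112 (M = (-39 + 37)*(-49 - 7) = -2*(-56) = 112)
n(E, Z) = 112 (n(E, Z) = 0*(-9) + 112 = 0 + 112 = 112)
n(-48, 7 + v) - 1*43929 = 112 - 1*43929 = 112 - 43929 = -43817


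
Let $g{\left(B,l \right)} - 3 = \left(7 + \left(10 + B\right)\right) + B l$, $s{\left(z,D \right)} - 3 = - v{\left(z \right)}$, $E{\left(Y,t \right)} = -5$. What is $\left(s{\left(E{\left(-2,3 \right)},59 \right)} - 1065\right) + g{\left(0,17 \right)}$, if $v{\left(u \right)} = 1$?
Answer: $-1043$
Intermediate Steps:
$s{\left(z,D \right)} = 2$ ($s{\left(z,D \right)} = 3 - 1 = 2$)
$g{\left(B,l \right)} = 20 + B + B l$ ($g{\left(B,l \right)} = 3 + \left(\left(7 + \left(10 + B\right)\right) + B l\right) = 3 + \left(\left(17 + B\right) + B l\right) = 3 + \left(17 + B + B l\right) = 20 + B + B l$)
$\left(s{\left(E{\left(-2,3 \right)},59 \right)} - 1065\right) + g{\left(0,17 \right)} = \left(2 - 1065\right) + \left(20 + 0 + 0 \cdot 17\right) = -1063 + \left(20 + 0 + 0\right) = -1063 + 20 = -1043$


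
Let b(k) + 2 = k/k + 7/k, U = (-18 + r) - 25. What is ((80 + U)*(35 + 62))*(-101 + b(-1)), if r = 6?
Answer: -454639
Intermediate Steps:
U = -37 (U = (-18 + 6) - 25 = -12 - 25 = -37)
b(k) = -1 + 7/k (b(k) = -2 + (k/k + 7/k) = -2 + (1 + 7/k) = -1 + 7/k)
((80 + U)*(35 + 62))*(-101 + b(-1)) = ((80 - 37)*(35 + 62))*(-101 + (7 - 1*(-1))/(-1)) = (43*97)*(-101 - (7 + 1)) = 4171*(-101 - 1*8) = 4171*(-101 - 8) = 4171*(-109) = -454639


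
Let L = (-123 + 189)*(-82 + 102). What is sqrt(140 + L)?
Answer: 2*sqrt(365) ≈ 38.210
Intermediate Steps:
L = 1320 (L = 66*20 = 1320)
sqrt(140 + L) = sqrt(140 + 1320) = sqrt(1460) = 2*sqrt(365)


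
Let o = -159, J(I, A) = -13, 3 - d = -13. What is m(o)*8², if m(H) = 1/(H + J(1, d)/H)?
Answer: -2544/6317 ≈ -0.40272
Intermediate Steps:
d = 16 (d = 3 - 1*(-13) = 3 + 13 = 16)
m(H) = 1/(H - 13/H)
m(o)*8² = -159/(-13 + (-159)²)*8² = -159/(-13 + 25281)*64 = -159/25268*64 = -2544/6317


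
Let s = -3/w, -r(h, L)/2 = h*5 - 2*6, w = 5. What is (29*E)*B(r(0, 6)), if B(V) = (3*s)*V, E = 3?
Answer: -18792/5 ≈ -3758.4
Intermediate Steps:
r(h, L) = 24 - 10*h (r(h, L) = -2*(h*5 - 2*6) = -2*(5*h - 12) = -2*(-12 + 5*h) = 24 - 10*h)
s = -⅗ (s = -3/5 = -3*⅕ = -⅗ ≈ -0.60000)
B(V) = -9*V/5 (B(V) = (3*(-⅗))*V = -9*V/5)
(29*E)*B(r(0, 6)) = (29*3)*(-9*(24 - 10*0)/5) = 87*(-9*(24 + 0)/5) = 87*(-9/5*24) = 87*(-216/5) = -18792/5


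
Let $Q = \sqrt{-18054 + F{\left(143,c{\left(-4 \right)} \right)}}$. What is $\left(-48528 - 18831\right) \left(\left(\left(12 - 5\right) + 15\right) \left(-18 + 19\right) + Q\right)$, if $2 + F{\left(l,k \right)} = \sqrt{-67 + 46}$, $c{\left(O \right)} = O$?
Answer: $-1481898 - 67359 \sqrt{-18056 + i \sqrt{21}} \approx -1.483 \cdot 10^{6} - 9.0512 \cdot 10^{6} i$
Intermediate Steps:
$F{\left(l,k \right)} = -2 + i \sqrt{21}$ ($F{\left(l,k \right)} = -2 + \sqrt{-67 + 46} = -2 + \sqrt{-21} = -2 + i \sqrt{21}$)
$Q = \sqrt{-18056 + i \sqrt{21}}$ ($Q = \sqrt{-18054 - \left(2 - i \sqrt{21}\right)} = \sqrt{-18056 + i \sqrt{21}} \approx 0.017 + 134.37 i$)
$\left(-48528 - 18831\right) \left(\left(\left(12 - 5\right) + 15\right) \left(-18 + 19\right) + Q\right) = \left(-48528 - 18831\right) \left(\left(\left(12 - 5\right) + 15\right) \left(-18 + 19\right) + \sqrt{-18056 + i \sqrt{21}}\right) = - 67359 \left(\left(7 + 15\right) 1 + \sqrt{-18056 + i \sqrt{21}}\right) = - 67359 \left(22 \cdot 1 + \sqrt{-18056 + i \sqrt{21}}\right) = - 67359 \left(22 + \sqrt{-18056 + i \sqrt{21}}\right) = -1481898 - 67359 \sqrt{-18056 + i \sqrt{21}}$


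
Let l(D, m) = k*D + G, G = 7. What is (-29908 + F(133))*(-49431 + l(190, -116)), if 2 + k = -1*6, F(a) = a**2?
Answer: 622484736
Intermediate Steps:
k = -8 (k = -2 - 1*6 = -2 - 6 = -8)
l(D, m) = 7 - 8*D (l(D, m) = -8*D + 7 = 7 - 8*D)
(-29908 + F(133))*(-49431 + l(190, -116)) = (-29908 + 133**2)*(-49431 + (7 - 8*190)) = (-29908 + 17689)*(-49431 + (7 - 1520)) = -12219*(-49431 - 1513) = -12219*(-50944) = 622484736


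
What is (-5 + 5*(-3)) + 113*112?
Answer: 12636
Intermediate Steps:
(-5 + 5*(-3)) + 113*112 = (-5 - 15) + 12656 = -20 + 12656 = 12636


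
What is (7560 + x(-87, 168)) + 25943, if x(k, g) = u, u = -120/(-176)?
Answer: 737081/22 ≈ 33504.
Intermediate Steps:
u = 15/22 (u = -120*(-1/176) = 15/22 ≈ 0.68182)
x(k, g) = 15/22
(7560 + x(-87, 168)) + 25943 = (7560 + 15/22) + 25943 = 166335/22 + 25943 = 737081/22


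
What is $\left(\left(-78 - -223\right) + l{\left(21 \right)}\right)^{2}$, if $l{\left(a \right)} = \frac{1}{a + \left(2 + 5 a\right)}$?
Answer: $\frac{344510721}{16384} \approx 21027.0$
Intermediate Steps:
$l{\left(a \right)} = \frac{1}{2 + 6 a}$
$\left(\left(-78 - -223\right) + l{\left(21 \right)}\right)^{2} = \left(\left(-78 - -223\right) + \frac{1}{2 \left(1 + 3 \cdot 21\right)}\right)^{2} = \left(\left(-78 + 223\right) + \frac{1}{2 \left(1 + 63\right)}\right)^{2} = \left(145 + \frac{1}{2 \cdot 64}\right)^{2} = \left(145 + \frac{1}{2} \cdot \frac{1}{64}\right)^{2} = \left(145 + \frac{1}{128}\right)^{2} = \left(\frac{18561}{128}\right)^{2} = \frac{344510721}{16384}$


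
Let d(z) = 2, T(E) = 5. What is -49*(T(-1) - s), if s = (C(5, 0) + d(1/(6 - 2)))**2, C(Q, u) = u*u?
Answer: -49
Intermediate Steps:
C(Q, u) = u**2
s = 4 (s = (0**2 + 2)**2 = (0 + 2)**2 = 2**2 = 4)
-49*(T(-1) - s) = -49*(5 - 1*4) = -49*(5 - 4) = -49*1 = -49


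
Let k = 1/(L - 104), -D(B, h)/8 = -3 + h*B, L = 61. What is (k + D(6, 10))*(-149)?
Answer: 2921741/43 ≈ 67948.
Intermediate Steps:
D(B, h) = 24 - 8*B*h (D(B, h) = -8*(-3 + h*B) = -8*(-3 + B*h) = 24 - 8*B*h)
k = -1/43 (k = 1/(61 - 104) = 1/(-43) = -1/43 ≈ -0.023256)
(k + D(6, 10))*(-149) = (-1/43 + (24 - 8*6*10))*(-149) = (-1/43 + (24 - 480))*(-149) = (-1/43 - 456)*(-149) = -19609/43*(-149) = 2921741/43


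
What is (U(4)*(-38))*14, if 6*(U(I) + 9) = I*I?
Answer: 10108/3 ≈ 3369.3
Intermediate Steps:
U(I) = -9 + I²/6 (U(I) = -9 + (I*I)/6 = -9 + I²/6)
(U(4)*(-38))*14 = ((-9 + (⅙)*4²)*(-38))*14 = ((-9 + (⅙)*16)*(-38))*14 = ((-9 + 8/3)*(-38))*14 = -19/3*(-38)*14 = (722/3)*14 = 10108/3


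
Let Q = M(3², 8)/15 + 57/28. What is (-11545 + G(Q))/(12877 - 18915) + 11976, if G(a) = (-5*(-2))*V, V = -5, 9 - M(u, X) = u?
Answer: 72322683/6038 ≈ 11978.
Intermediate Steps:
M(u, X) = 9 - u
Q = 57/28 (Q = (9 - 1*3²)/15 + 57/28 = (9 - 1*9)*(1/15) + 57*(1/28) = (9 - 9)*(1/15) + 57/28 = 0*(1/15) + 57/28 = 0 + 57/28 = 57/28 ≈ 2.0357)
G(a) = -50 (G(a) = -5*(-2)*(-5) = 10*(-5) = -50)
(-11545 + G(Q))/(12877 - 18915) + 11976 = (-11545 - 50)/(12877 - 18915) + 11976 = -11595/(-6038) + 11976 = -11595*(-1/6038) + 11976 = 11595/6038 + 11976 = 72322683/6038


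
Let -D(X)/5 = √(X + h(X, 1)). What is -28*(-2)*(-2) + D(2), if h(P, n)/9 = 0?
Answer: -112 - 5*√2 ≈ -119.07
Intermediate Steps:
h(P, n) = 0 (h(P, n) = 9*0 = 0)
D(X) = -5*√X (D(X) = -5*√(X + 0) = -5*√X)
-28*(-2)*(-2) + D(2) = -28*(-2)*(-2) - 5*√2 = 56*(-2) - 5*√2 = -112 - 5*√2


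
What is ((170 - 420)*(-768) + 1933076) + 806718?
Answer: 2931794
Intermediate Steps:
((170 - 420)*(-768) + 1933076) + 806718 = (-250*(-768) + 1933076) + 806718 = (192000 + 1933076) + 806718 = 2125076 + 806718 = 2931794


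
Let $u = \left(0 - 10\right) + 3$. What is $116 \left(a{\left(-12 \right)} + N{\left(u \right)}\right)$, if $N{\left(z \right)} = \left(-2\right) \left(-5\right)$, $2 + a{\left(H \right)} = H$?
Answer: $-464$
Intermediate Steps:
$u = -7$ ($u = \left(0 - 10\right) + 3 = -10 + 3 = -7$)
$a{\left(H \right)} = -2 + H$
$N{\left(z \right)} = 10$
$116 \left(a{\left(-12 \right)} + N{\left(u \right)}\right) = 116 \left(\left(-2 - 12\right) + 10\right) = 116 \left(-14 + 10\right) = 116 \left(-4\right) = -464$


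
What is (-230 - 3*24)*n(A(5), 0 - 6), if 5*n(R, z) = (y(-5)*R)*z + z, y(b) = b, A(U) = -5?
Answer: 47112/5 ≈ 9422.4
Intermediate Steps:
n(R, z) = z/5 - R*z (n(R, z) = ((-5*R)*z + z)/5 = (-5*R*z + z)/5 = (z - 5*R*z)/5 = z/5 - R*z)
(-230 - 3*24)*n(A(5), 0 - 6) = (-230 - 3*24)*((0 - 6)*(1/5 - 1*(-5))) = (-230 - 72)*(-6*(1/5 + 5)) = -(-1812)*26/5 = -302*(-156/5) = 47112/5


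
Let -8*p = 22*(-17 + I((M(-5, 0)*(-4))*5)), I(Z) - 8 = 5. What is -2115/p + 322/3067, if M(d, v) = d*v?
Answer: -6483163/33737 ≈ -192.17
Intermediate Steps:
I(Z) = 13 (I(Z) = 8 + 5 = 13)
p = 11 (p = -11*(-17 + 13)/4 = -11*(-4)/4 = -⅛*(-88) = 11)
-2115/p + 322/3067 = -2115/11 + 322/3067 = -6483163/33737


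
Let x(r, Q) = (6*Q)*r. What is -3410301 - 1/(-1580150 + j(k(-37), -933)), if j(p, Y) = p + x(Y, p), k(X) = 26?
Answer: -5885060947271/1725672 ≈ -3.4103e+6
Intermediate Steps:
x(r, Q) = 6*Q*r
j(p, Y) = p + 6*Y*p (j(p, Y) = p + 6*p*Y = p + 6*Y*p)
-3410301 - 1/(-1580150 + j(k(-37), -933)) = -3410301 - 1/(-1580150 + 26*(1 + 6*(-933))) = -3410301 - 1/(-1580150 + 26*(1 - 5598)) = -3410301 - 1/(-1580150 + 26*(-5597)) = -3410301 - 1/(-1580150 - 145522) = -3410301 - 1/(-1725672) = -3410301 - 1*(-1/1725672) = -3410301 + 1/1725672 = -5885060947271/1725672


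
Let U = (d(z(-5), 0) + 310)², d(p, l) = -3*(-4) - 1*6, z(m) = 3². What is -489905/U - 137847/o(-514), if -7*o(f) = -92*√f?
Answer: -489905/99856 + 964929*I*√514/47288 ≈ -4.9061 + 462.62*I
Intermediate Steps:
z(m) = 9
d(p, l) = 6 (d(p, l) = 12 - 6 = 6)
o(f) = 92*√f/7 (o(f) = -(-92)*√f/7 = 92*√f/7)
U = 99856 (U = (6 + 310)² = 316² = 99856)
-489905/U - 137847/o(-514) = -489905/99856 - 137847*(-7*I*√514/47288) = -489905/99856 - (-964929)*I*√514/47288 = -489905/99856 + 964929*I*√514/47288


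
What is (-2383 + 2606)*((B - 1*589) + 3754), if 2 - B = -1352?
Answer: 1007737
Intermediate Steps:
B = 1354 (B = 2 - 1*(-1352) = 2 + 1352 = 1354)
(-2383 + 2606)*((B - 1*589) + 3754) = (-2383 + 2606)*((1354 - 1*589) + 3754) = 223*((1354 - 589) + 3754) = 223*(765 + 3754) = 223*4519 = 1007737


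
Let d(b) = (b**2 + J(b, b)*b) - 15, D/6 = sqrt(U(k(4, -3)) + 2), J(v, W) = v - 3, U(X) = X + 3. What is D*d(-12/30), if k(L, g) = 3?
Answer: -4044*sqrt(2)/25 ≈ -228.76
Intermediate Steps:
U(X) = 3 + X
J(v, W) = -3 + v
D = 12*sqrt(2) (D = 6*sqrt((3 + 3) + 2) = 6*sqrt(6 + 2) = 6*sqrt(8) = 6*(2*sqrt(2)) = 12*sqrt(2) ≈ 16.971)
d(b) = -15 + b**2 + b*(-3 + b) (d(b) = (b**2 + (-3 + b)*b) - 15 = (b**2 + b*(-3 + b)) - 15 = -15 + b**2 + b*(-3 + b))
D*d(-12/30) = (12*sqrt(2))*(-15 + (-12/30)**2 + (-12/30)*(-3 - 12/30)) = (12*sqrt(2))*(-15 + (-12*1/30)**2 + (-12*1/30)*(-3 - 12*1/30)) = (12*sqrt(2))*(-15 + (-2/5)**2 - 2*(-3 - 2/5)/5) = (12*sqrt(2))*(-15 + 4/25 - 2/5*(-17/5)) = (12*sqrt(2))*(-15 + 4/25 + 34/25) = (12*sqrt(2))*(-337/25) = -4044*sqrt(2)/25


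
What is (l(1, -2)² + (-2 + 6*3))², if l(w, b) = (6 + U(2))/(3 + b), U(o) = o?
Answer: 6400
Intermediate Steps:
l(w, b) = 8/(3 + b) (l(w, b) = (6 + 2)/(3 + b) = 8/(3 + b))
(l(1, -2)² + (-2 + 6*3))² = ((8/(3 - 2))² + (-2 + 6*3))² = ((8/1)² + (-2 + 18))² = ((8*1)² + 16)² = (8² + 16)² = (64 + 16)² = 80² = 6400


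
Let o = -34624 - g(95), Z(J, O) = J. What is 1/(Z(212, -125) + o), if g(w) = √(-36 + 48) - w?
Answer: -11439/392552159 + 2*√3/1177656477 ≈ -2.9137e-5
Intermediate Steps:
g(w) = -w + 2*√3 (g(w) = √12 - w = 2*√3 - w = -w + 2*√3)
o = -34529 - 2*√3 (o = -34624 - (-1*95 + 2*√3) = -34624 - (-95 + 2*√3) = -34624 + (95 - 2*√3) = -34529 - 2*√3 ≈ -34532.)
1/(Z(212, -125) + o) = 1/(212 + (-34529 - 2*√3)) = 1/(-34317 - 2*√3)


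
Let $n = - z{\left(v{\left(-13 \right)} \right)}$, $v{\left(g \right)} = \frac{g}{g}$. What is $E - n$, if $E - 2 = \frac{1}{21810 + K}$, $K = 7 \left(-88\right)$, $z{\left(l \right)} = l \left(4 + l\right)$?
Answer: $\frac{148359}{21194} \approx 7.0$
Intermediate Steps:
$v{\left(g \right)} = 1$
$K = -616$
$n = -5$ ($n = - 1 \left(4 + 1\right) = - 1 \cdot 5 = \left(-1\right) 5 = -5$)
$E = \frac{42389}{21194}$ ($E = 2 + \frac{1}{21810 - 616} = 2 + \frac{1}{21194} = \frac{42389}{21194} \approx 2.0$)
$E - n = \frac{42389}{21194} - -5 = \frac{42389}{21194} + 5 = \frac{148359}{21194}$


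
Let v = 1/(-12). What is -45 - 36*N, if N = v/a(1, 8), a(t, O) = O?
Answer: -357/8 ≈ -44.625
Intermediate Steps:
v = -1/12 ≈ -0.083333
N = -1/96 (N = -1/12/8 = -1/12*1/8 = -1/96 ≈ -0.010417)
-45 - 36*N = -45 - 36*(-1/96) = -45 + 3/8 = -357/8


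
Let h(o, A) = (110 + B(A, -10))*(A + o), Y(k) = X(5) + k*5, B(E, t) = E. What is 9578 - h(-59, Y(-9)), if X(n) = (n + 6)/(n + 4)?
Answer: 1327118/81 ≈ 16384.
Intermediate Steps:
X(n) = (6 + n)/(4 + n)
Y(k) = 11/9 + 5*k (Y(k) = (6 + 5)/(4 + 5) + k*5 = 11/9 + 5*k)
h(o, A) = (110 + A)*(A + o)
9578 - h(-59, Y(-9)) = 9578 - ((11/9 + 5*(-9))² + 110*(11/9 + 5*(-9)) + 110*(-59) + (11/9 + 5*(-9))*(-59)) = 9578 - ((11/9 - 45)² + 110*(11/9 - 45) - 6490 + (11/9 - 45)*(-59)) = 9578 - ((-394/9)² + 110*(-394/9) - 6490 - 394/9*(-59)) = 9578 - (155236/81 - 43340/9 - 6490 + 23246/9) = 9578 - 1*(-551300/81) = 9578 + 551300/81 = 1327118/81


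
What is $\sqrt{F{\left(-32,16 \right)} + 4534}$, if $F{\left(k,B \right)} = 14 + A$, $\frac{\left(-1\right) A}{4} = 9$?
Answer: $4 \sqrt{282} \approx 67.171$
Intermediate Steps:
$A = -36$ ($A = \left(-4\right) 9 = -36$)
$F{\left(k,B \right)} = -22$ ($F{\left(k,B \right)} = 14 - 36 = -22$)
$\sqrt{F{\left(-32,16 \right)} + 4534} = \sqrt{-22 + 4534} = \sqrt{4512} = 4 \sqrt{282}$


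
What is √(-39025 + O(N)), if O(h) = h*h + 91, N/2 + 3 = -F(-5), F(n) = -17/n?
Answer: I*√969254/5 ≈ 196.9*I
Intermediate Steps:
N = -64/5 (N = -6 + 2*(-(-17)/(-5)) = -6 + 2*(-(-17)*(-1)/5) = -6 + 2*(-1*17/5) = -6 + 2*(-17/5) = -6 - 34/5 = -64/5 ≈ -12.800)
O(h) = 91 + h² (O(h) = h² + 91 = 91 + h²)
√(-39025 + O(N)) = √(-39025 + (91 + (-64/5)²)) = √(-39025 + (91 + 4096/25)) = √(-39025 + 6371/25) = √(-969254/25) = I*√969254/5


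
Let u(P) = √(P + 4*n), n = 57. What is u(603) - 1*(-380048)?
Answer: 380048 + √831 ≈ 3.8008e+5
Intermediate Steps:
u(P) = √(228 + P) (u(P) = √(P + 4*57) = √(P + 228) = √(228 + P))
u(603) - 1*(-380048) = √(228 + 603) - 1*(-380048) = √831 + 380048 = 380048 + √831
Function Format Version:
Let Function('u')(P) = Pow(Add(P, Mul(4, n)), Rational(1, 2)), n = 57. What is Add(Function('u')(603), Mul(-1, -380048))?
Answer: Add(380048, Pow(831, Rational(1, 2))) ≈ 3.8008e+5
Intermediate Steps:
Function('u')(P) = Pow(Add(228, P), Rational(1, 2)) (Function('u')(P) = Pow(Add(P, Mul(4, 57)), Rational(1, 2)) = Pow(Add(P, 228), Rational(1, 2)) = Pow(Add(228, P), Rational(1, 2)))
Add(Function('u')(603), Mul(-1, -380048)) = Add(Pow(Add(228, 603), Rational(1, 2)), Mul(-1, -380048)) = Add(Pow(831, Rational(1, 2)), 380048) = Add(380048, Pow(831, Rational(1, 2)))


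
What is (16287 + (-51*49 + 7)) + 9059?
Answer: 22854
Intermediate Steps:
(16287 + (-51*49 + 7)) + 9059 = (16287 + (-2499 + 7)) + 9059 = (16287 - 2492) + 9059 = 13795 + 9059 = 22854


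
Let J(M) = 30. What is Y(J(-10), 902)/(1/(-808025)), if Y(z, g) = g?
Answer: -728838550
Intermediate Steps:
Y(J(-10), 902)/(1/(-808025)) = 902/(1/(-808025)) = 902/(-1/808025) = 902*(-808025) = -728838550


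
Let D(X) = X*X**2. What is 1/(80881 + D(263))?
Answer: 1/18272328 ≈ 5.4728e-8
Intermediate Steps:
D(X) = X**3
1/(80881 + D(263)) = 1/(80881 + 263**3) = 1/(80881 + 18191447) = 1/18272328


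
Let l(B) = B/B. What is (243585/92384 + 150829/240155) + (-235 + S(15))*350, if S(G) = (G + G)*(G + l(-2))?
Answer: 1902563051182011/22186479520 ≈ 85753.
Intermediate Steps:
l(B) = 1
S(G) = 2*G*(1 + G) (S(G) = (G + G)*(G + 1) = (2*G)*(1 + G) = 2*G*(1 + G))
(243585/92384 + 150829/240155) + (-235 + S(15))*350 = (243585/92384 + 150829/240155) + (-235 + 2*15*(1 + 15))*350 = (243585*(1/92384) + 150829*(1/240155)) + (-235 + 2*15*16)*350 = (243585/92384 + 150829/240155) + (-235 + 480)*350 = 72432342011/22186479520 + 245*350 = 72432342011/22186479520 + 85750 = 1902563051182011/22186479520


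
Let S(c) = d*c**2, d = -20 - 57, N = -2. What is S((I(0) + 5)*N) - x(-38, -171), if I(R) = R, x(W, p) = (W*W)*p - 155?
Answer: 239379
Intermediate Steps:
x(W, p) = -155 + p*W**2 (x(W, p) = W**2*p - 155 = p*W**2 - 155 = -155 + p*W**2)
d = -77
S(c) = -77*c**2
S((I(0) + 5)*N) - x(-38, -171) = -77*4*(0 + 5)**2 - (-155 - 171*(-38)**2) = -77*(5*(-2))**2 - (-155 - 171*1444) = -77*(-10)**2 - (-155 - 246924) = -77*100 - 1*(-247079) = -7700 + 247079 = 239379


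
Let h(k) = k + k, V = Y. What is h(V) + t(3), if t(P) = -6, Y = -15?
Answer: -36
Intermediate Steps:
V = -15
h(k) = 2*k
h(V) + t(3) = 2*(-15) - 6 = -30 - 6 = -36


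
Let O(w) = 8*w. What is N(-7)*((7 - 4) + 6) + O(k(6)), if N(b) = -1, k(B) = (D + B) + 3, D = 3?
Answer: 87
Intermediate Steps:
k(B) = 6 + B (k(B) = (3 + B) + 3 = 6 + B)
N(-7)*((7 - 4) + 6) + O(k(6)) = -((7 - 4) + 6) + 8*(6 + 6) = -(3 + 6) + 8*12 = -1*9 + 96 = -9 + 96 = 87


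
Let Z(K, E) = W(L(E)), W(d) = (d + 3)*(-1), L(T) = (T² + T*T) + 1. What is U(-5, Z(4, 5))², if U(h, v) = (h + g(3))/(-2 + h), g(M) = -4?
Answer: 81/49 ≈ 1.6531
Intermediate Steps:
L(T) = 1 + 2*T² (L(T) = (T² + T²) + 1 = 2*T² + 1 = 1 + 2*T²)
W(d) = -3 - d (W(d) = (3 + d)*(-1) = -3 - d)
Z(K, E) = -4 - 2*E² (Z(K, E) = -3 - (1 + 2*E²) = -3 + (-1 - 2*E²) = -4 - 2*E²)
U(h, v) = (-4 + h)/(-2 + h) (U(h, v) = (h - 4)/(-2 + h) = (-4 + h)/(-2 + h))
U(-5, Z(4, 5))² = ((-4 - 5)/(-2 - 5))² = (-9/(-7))² = (-⅐*(-9))² = (9/7)² = 81/49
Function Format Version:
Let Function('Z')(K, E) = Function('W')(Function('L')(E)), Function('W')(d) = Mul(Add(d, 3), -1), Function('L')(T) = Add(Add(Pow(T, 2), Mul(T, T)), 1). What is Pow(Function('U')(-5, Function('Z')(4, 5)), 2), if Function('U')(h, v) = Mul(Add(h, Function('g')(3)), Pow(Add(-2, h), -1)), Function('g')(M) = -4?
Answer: Rational(81, 49) ≈ 1.6531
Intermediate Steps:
Function('L')(T) = Add(1, Mul(2, Pow(T, 2))) (Function('L')(T) = Add(Add(Pow(T, 2), Pow(T, 2)), 1) = Add(Mul(2, Pow(T, 2)), 1) = Add(1, Mul(2, Pow(T, 2))))
Function('W')(d) = Add(-3, Mul(-1, d)) (Function('W')(d) = Mul(Add(3, d), -1) = Add(-3, Mul(-1, d)))
Function('Z')(K, E) = Add(-4, Mul(-2, Pow(E, 2))) (Function('Z')(K, E) = Add(-3, Mul(-1, Add(1, Mul(2, Pow(E, 2))))) = Add(-3, Add(-1, Mul(-2, Pow(E, 2)))) = Add(-4, Mul(-2, Pow(E, 2))))
Function('U')(h, v) = Mul(Pow(Add(-2, h), -1), Add(-4, h)) (Function('U')(h, v) = Mul(Add(h, -4), Pow(Add(-2, h), -1)) = Mul(Add(-4, h), Pow(Add(-2, h), -1)) = Mul(Pow(Add(-2, h), -1), Add(-4, h)))
Pow(Function('U')(-5, Function('Z')(4, 5)), 2) = Pow(Mul(Pow(Add(-2, -5), -1), Add(-4, -5)), 2) = Pow(Mul(Pow(-7, -1), -9), 2) = Pow(Mul(Rational(-1, 7), -9), 2) = Pow(Rational(9, 7), 2) = Rational(81, 49)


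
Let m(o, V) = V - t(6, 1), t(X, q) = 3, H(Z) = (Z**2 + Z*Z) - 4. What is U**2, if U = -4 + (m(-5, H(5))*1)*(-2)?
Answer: 8100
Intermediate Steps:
H(Z) = -4 + 2*Z**2 (H(Z) = (Z**2 + Z**2) - 4 = 2*Z**2 - 4 = -4 + 2*Z**2)
m(o, V) = -3 + V (m(o, V) = V - 1*3 = V - 3 = -3 + V)
U = -90 (U = -4 + ((-3 + (-4 + 2*5**2))*1)*(-2) = -4 + ((-3 + (-4 + 2*25))*1)*(-2) = -4 + ((-3 + (-4 + 50))*1)*(-2) = -4 + ((-3 + 46)*1)*(-2) = -4 + (43*1)*(-2) = -4 + 43*(-2) = -4 - 86 = -90)
U**2 = (-90)**2 = 8100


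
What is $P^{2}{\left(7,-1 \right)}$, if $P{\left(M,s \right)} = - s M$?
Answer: $49$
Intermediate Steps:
$P{\left(M,s \right)} = - M s$
$P^{2}{\left(7,-1 \right)} = \left(\left(-1\right) 7 \left(-1\right)\right)^{2} = 7^{2} = 49$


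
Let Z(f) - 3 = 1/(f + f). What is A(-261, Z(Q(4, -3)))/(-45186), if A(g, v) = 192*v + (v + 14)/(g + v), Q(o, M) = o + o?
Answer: -808801/62160874 ≈ -0.013011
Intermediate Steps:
Q(o, M) = 2*o
Z(f) = 3 + 1/(2*f) (Z(f) = 3 + 1/(f + f) = 3 + 1/(2*f))
A(g, v) = 192*v + (14 + v)/(g + v)
A(-261, Z(Q(4, -3)))/(-45186) = ((14 + (3 + 1/(2*((2*4)))) + 192*(3 + 1/(2*((2*4))))**2 + 192*(-261)*(3 + 1/(2*((2*4)))))/(-261 + (3 + 1/(2*((2*4))))))/(-45186) = ((14 + (3 + (1/2)/8) + 192*(3 + (1/2)/8)**2 + 192*(-261)*(3 + (1/2)/8))/(-261 + (3 + (1/2)/8)))*(-1/45186) = ((14 + (3 + (1/2)*(1/8)) + 192*(3 + (1/2)*(1/8))**2 + 192*(-261)*(3 + (1/2)*(1/8)))/(-261 + (3 + (1/2)*(1/8))))*(-1/45186) = ((14 + (3 + 1/16) + 192*(3 + 1/16)**2 + 192*(-261)*(3 + 1/16))/(-261 + (3 + 1/16)))*(-1/45186) = ((14 + 49/16 + 192*(49/16)**2 + 192*(-261)*(49/16))/(-261 + 49/16))*(-1/45186) = ((14 + 49/16 + 192*(2401/256) - 153468)/(-4127/16))*(-1/45186) = -16*(14 + 49/16 + 7203/4 - 153468)/4127*(-1/45186) = -16/4127*(-2426403/16)*(-1/45186) = (2426403/4127)*(-1/45186) = -808801/62160874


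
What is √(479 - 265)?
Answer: √214 ≈ 14.629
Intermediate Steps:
√(479 - 265) = √214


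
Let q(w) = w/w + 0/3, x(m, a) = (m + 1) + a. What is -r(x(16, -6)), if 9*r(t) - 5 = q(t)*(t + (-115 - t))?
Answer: 110/9 ≈ 12.222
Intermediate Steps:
x(m, a) = 1 + a + m (x(m, a) = (1 + m) + a = 1 + a + m)
q(w) = 1 (q(w) = 1 + 0*(⅓) = 1 + 0 = 1)
r(t) = -110/9 (r(t) = 5/9 + (1*(t + (-115 - t)))/9 = 5/9 + (1*(-115))/9 = 5/9 + (⅑)*(-115) = 5/9 - 115/9 = -110/9)
-r(x(16, -6)) = -1*(-110/9) = 110/9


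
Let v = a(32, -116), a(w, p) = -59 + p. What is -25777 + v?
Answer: -25952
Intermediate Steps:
v = -175 (v = -59 - 116 = -175)
-25777 + v = -25777 - 175 = -25952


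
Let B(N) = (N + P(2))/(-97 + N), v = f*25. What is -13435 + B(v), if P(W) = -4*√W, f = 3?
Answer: -295645/22 + 2*√2/11 ≈ -13438.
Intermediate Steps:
v = 75 (v = 3*25 = 75)
B(N) = (N - 4*√2)/(-97 + N)
-13435 + B(v) = -13435 + (75 - 4*√2)/(-97 + 75) = -13435 + (75 - 4*√2)/(-22) = -13435 - (75 - 4*√2)/22 = -13435 + (-75/22 + 2*√2/11) = -295645/22 + 2*√2/11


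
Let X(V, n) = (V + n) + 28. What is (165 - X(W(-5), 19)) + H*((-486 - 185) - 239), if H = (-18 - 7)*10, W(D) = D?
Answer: 227623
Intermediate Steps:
H = -250 (H = -25*10 = -250)
X(V, n) = 28 + V + n
(165 - X(W(-5), 19)) + H*((-486 - 185) - 239) = (165 - (28 - 5 + 19)) - 250*((-486 - 185) - 239) = (165 - 1*42) - 250*(-671 - 239) = (165 - 42) - 250*(-910) = 123 + 227500 = 227623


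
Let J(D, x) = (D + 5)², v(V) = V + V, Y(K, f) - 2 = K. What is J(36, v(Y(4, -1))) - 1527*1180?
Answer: -1800179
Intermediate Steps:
Y(K, f) = 2 + K
v(V) = 2*V
J(D, x) = (5 + D)²
J(36, v(Y(4, -1))) - 1527*1180 = (5 + 36)² - 1527*1180 = 41² - 1801860 = 1681 - 1801860 = -1800179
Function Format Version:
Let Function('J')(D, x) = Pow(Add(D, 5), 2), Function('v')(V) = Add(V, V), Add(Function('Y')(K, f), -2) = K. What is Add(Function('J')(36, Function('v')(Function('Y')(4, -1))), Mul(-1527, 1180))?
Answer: -1800179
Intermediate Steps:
Function('Y')(K, f) = Add(2, K)
Function('v')(V) = Mul(2, V)
Function('J')(D, x) = Pow(Add(5, D), 2)
Add(Function('J')(36, Function('v')(Function('Y')(4, -1))), Mul(-1527, 1180)) = Add(Pow(Add(5, 36), 2), Mul(-1527, 1180)) = Add(Pow(41, 2), -1801860) = Add(1681, -1801860) = -1800179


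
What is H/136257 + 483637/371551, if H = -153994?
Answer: 8682302015/50626424607 ≈ 0.17150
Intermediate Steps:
H/136257 + 483637/371551 = -153994/136257 + 483637/371551 = 8682302015/50626424607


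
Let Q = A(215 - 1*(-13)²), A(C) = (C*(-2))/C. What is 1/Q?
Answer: -½ ≈ -0.50000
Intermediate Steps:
A(C) = -2 (A(C) = (-2*C)/C = -2)
Q = -2
1/Q = 1/(-2) = -½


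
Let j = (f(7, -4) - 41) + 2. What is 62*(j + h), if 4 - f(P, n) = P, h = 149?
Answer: 6634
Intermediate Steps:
f(P, n) = 4 - P
j = -42 (j = ((4 - 1*7) - 41) + 2 = ((4 - 7) - 41) + 2 = (-3 - 41) + 2 = -44 + 2 = -42)
62*(j + h) = 62*(-42 + 149) = 62*107 = 6634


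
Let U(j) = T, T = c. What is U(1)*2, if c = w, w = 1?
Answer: 2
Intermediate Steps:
c = 1
T = 1
U(j) = 1
U(1)*2 = 1*2 = 2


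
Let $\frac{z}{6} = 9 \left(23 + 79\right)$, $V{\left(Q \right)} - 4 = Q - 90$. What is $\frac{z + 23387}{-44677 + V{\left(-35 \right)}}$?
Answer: $- \frac{28895}{44798} \approx -0.64501$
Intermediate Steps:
$V{\left(Q \right)} = -86 + Q$ ($V{\left(Q \right)} = 4 + \left(Q - 90\right) = 4 + \left(-90 + Q\right) = -86 + Q$)
$z = 5508$ ($z = 6 \cdot 9 \left(23 + 79\right) = 6 \cdot 9 \cdot 102 = 6 \cdot 918 = 5508$)
$\frac{z + 23387}{-44677 + V{\left(-35 \right)}} = \frac{5508 + 23387}{-44677 - 121} = \frac{28895}{-44677 - 121} = \frac{28895}{-44798} = 28895 \left(- \frac{1}{44798}\right) = - \frac{28895}{44798}$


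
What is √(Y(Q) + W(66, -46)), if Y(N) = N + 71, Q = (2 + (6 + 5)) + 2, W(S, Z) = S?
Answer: 2*√38 ≈ 12.329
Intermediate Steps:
Q = 15 (Q = (2 + 11) + 2 = 13 + 2 = 15)
Y(N) = 71 + N
√(Y(Q) + W(66, -46)) = √((71 + 15) + 66) = √(86 + 66) = √152 = 2*√38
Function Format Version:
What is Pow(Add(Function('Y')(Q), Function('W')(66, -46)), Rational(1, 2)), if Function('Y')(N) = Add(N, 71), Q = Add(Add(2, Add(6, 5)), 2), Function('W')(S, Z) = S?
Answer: Mul(2, Pow(38, Rational(1, 2))) ≈ 12.329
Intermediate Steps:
Q = 15 (Q = Add(Add(2, 11), 2) = Add(13, 2) = 15)
Function('Y')(N) = Add(71, N)
Pow(Add(Function('Y')(Q), Function('W')(66, -46)), Rational(1, 2)) = Pow(Add(Add(71, 15), 66), Rational(1, 2)) = Pow(Add(86, 66), Rational(1, 2)) = Pow(152, Rational(1, 2)) = Mul(2, Pow(38, Rational(1, 2)))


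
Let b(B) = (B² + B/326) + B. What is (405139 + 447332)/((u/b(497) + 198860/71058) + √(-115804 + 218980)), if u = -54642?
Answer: -184280352102378821040765244803/8651723292555476528643095170 + 428926392356037445156288483053*√2866/8651723292555476528643095170 ≈ 2632.8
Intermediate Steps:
b(B) = B² + 327*B/326 (b(B) = (B² + B/326) + B = B² + 327*B/326)
(405139 + 447332)/((u/b(497) + 198860/71058) + √(-115804 + 218980)) = (405139 + 447332)/((-54642*326/(497*(327 + 326*497)) + 198860/71058) + √(-115804 + 218980)) = 852471/((-54642*326/(497*(327 + 162022)) + 198860*(1/71058)) + √103176) = 852471/((-54642/((1/326)*497*162349) + 99430/35529) + 6*√2866) = 852471/((-54642/80687453/326 + 99430/35529) + 6*√2866) = 852471/((-54642*326/80687453 + 99430/35529) + 6*√2866) = 852471/((-2544756/11526779 + 99430/35529) + 6*√2866) = 852471/(1055695000046/409534931091 + 6*√2866)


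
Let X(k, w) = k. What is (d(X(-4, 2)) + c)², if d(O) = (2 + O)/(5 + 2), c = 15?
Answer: 10609/49 ≈ 216.51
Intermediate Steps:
d(O) = 2/7 + O/7 (d(O) = (2 + O)/7 = (2 + O)*(⅐) = 2/7 + O/7)
(d(X(-4, 2)) + c)² = ((2/7 + (⅐)*(-4)) + 15)² = ((2/7 - 4/7) + 15)² = (-2/7 + 15)² = (103/7)² = 10609/49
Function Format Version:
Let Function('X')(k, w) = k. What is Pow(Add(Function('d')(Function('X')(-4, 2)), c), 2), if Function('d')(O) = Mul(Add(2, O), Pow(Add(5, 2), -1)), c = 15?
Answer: Rational(10609, 49) ≈ 216.51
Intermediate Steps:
Function('d')(O) = Add(Rational(2, 7), Mul(Rational(1, 7), O)) (Function('d')(O) = Mul(Add(2, O), Pow(7, -1)) = Mul(Add(2, O), Rational(1, 7)) = Add(Rational(2, 7), Mul(Rational(1, 7), O)))
Pow(Add(Function('d')(Function('X')(-4, 2)), c), 2) = Pow(Add(Add(Rational(2, 7), Mul(Rational(1, 7), -4)), 15), 2) = Pow(Add(Add(Rational(2, 7), Rational(-4, 7)), 15), 2) = Pow(Add(Rational(-2, 7), 15), 2) = Pow(Rational(103, 7), 2) = Rational(10609, 49)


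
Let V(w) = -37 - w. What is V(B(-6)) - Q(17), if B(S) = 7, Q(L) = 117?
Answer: -161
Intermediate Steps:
V(B(-6)) - Q(17) = (-37 - 1*7) - 1*117 = (-37 - 7) - 117 = -44 - 117 = -161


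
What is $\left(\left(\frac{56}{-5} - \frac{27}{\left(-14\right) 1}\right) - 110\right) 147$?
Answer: $- \frac{175329}{10} \approx -17533.0$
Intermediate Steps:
$\left(\left(\frac{56}{-5} - \frac{27}{\left(-14\right) 1}\right) - 110\right) 147 = \left(\left(56 \left(- \frac{1}{5}\right) - \frac{27}{-14}\right) - 110\right) 147 = \left(\left(- \frac{56}{5} - - \frac{27}{14}\right) - 110\right) 147 = \left(\left(- \frac{56}{5} + \frac{27}{14}\right) - 110\right) 147 = \left(- \frac{649}{70} - 110\right) 147 = \left(- \frac{8349}{70}\right) 147 = - \frac{175329}{10}$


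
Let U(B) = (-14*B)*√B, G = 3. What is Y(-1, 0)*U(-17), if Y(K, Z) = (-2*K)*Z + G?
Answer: 714*I*√17 ≈ 2943.9*I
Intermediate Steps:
Y(K, Z) = 3 - 2*K*Z (Y(K, Z) = (-2*K)*Z + 3 = -2*K*Z + 3 = 3 - 2*K*Z)
U(B) = -14*B^(3/2)
Y(-1, 0)*U(-17) = (3 - 2*(-1)*0)*(-(-238)*I*√17) = (3 + 0)*(-(-238)*I*√17) = 3*(238*I*√17) = 714*I*√17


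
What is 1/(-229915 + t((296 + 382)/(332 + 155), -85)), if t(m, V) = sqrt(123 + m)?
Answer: -111968605/25743261757996 - 3*sqrt(3277997)/25743261757996 ≈ -4.3496e-6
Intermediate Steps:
1/(-229915 + t((296 + 382)/(332 + 155), -85)) = 1/(-229915 + sqrt(123 + (296 + 382)/(332 + 155))) = 1/(-229915 + sqrt(123 + 678/487)) = 1/(-229915 + sqrt(60579/487)) = 1/(-229915 + 3*sqrt(3277997)/487)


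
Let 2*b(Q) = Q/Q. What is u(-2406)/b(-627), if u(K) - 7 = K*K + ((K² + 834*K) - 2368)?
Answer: 19137414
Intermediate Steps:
b(Q) = ½ (b(Q) = (Q/Q)/2 = (½)*1 = ½)
u(K) = -2361 + 2*K² + 834*K (u(K) = 7 + (K*K + ((K² + 834*K) - 2368)) = 7 + (K² + (-2368 + K² + 834*K)) = 7 + (-2368 + 2*K² + 834*K) = -2361 + 2*K² + 834*K)
u(-2406)/b(-627) = (-2361 + 2*(-2406)² + 834*(-2406))/(½) = (-2361 + 2*5788836 - 2006604)*2 = (-2361 + 11577672 - 2006604)*2 = 9568707*2 = 19137414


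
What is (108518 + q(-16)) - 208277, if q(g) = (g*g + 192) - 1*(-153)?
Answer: -99158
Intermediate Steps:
q(g) = 345 + g**2 (q(g) = (g**2 + 192) + 153 = (192 + g**2) + 153 = 345 + g**2)
(108518 + q(-16)) - 208277 = (108518 + (345 + (-16)**2)) - 208277 = (108518 + (345 + 256)) - 208277 = (108518 + 601) - 208277 = 109119 - 208277 = -99158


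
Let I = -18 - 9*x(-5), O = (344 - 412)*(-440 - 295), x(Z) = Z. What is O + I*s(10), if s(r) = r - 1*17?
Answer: 49791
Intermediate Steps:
s(r) = -17 + r (s(r) = r - 17 = -17 + r)
O = 49980 (O = -68*(-735) = 49980)
I = 27 (I = -18 - 9*(-5) = -18 + 45 = 27)
O + I*s(10) = 49980 + 27*(-17 + 10) = 49980 + 27*(-7) = 49980 - 189 = 49791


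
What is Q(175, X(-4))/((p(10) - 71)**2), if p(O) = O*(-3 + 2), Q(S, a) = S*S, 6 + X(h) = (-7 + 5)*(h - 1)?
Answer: 30625/6561 ≈ 4.6677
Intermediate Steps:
X(h) = -4 - 2*h (X(h) = -6 + (-7 + 5)*(h - 1) = -6 - 2*(-1 + h) = -6 + (2 - 2*h) = -4 - 2*h)
Q(S, a) = S**2
p(O) = -O (p(O) = O*(-1) = -O)
Q(175, X(-4))/((p(10) - 71)**2) = 175**2/((-1*10 - 71)**2) = 30625/((-10 - 71)**2) = 30625/((-81)**2) = 30625/6561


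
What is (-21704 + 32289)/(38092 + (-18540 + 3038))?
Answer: 2117/4518 ≈ 0.46857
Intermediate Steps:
(-21704 + 32289)/(38092 + (-18540 + 3038)) = 10585/(38092 - 15502) = 10585/22590 = 10585*(1/22590) = 2117/4518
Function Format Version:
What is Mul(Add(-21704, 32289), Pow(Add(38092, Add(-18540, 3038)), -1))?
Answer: Rational(2117, 4518) ≈ 0.46857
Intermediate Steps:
Mul(Add(-21704, 32289), Pow(Add(38092, Add(-18540, 3038)), -1)) = Mul(10585, Pow(Add(38092, -15502), -1)) = Mul(10585, Pow(22590, -1)) = Mul(10585, Rational(1, 22590)) = Rational(2117, 4518)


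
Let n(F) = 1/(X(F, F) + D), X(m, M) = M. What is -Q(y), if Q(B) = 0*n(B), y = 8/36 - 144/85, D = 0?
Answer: 0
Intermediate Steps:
n(F) = 1/F (n(F) = 1/(F + 0) = 1/F)
y = -1126/765 (y = 8*(1/36) - 144*1/85 = 2/9 - 144/85 = -1126/765 ≈ -1.4719)
Q(B) = 0 (Q(B) = 0/B = 0)
-Q(y) = -1*0 = 0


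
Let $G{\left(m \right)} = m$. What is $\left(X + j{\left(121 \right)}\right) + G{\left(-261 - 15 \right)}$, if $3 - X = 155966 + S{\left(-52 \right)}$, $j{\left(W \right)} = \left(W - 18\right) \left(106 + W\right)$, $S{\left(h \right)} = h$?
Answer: $-132806$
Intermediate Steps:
$j{\left(W \right)} = \left(-18 + W\right) \left(106 + W\right)$
$X = -155911$ ($X = 3 - \left(155966 - 52\right) = 3 - 155914 = -155911$)
$\left(X + j{\left(121 \right)}\right) + G{\left(-261 - 15 \right)} = \left(-155911 + \left(-1908 + 121^{2} + 88 \cdot 121\right)\right) - 276 = \left(-155911 + \left(-1908 + 14641 + 10648\right)\right) - 276 = \left(-155911 + 23381\right) - 276 = -132530 - 276 = -132806$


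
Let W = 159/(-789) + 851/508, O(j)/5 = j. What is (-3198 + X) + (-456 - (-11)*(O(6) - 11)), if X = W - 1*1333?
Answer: -638163023/133604 ≈ -4776.5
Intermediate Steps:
O(j) = 5*j
W = 196889/133604 (W = 159*(-1/789) + 851*(1/508) = -53/263 + 851/508 = 196889/133604 ≈ 1.4737)
X = -177897243/133604 (X = 196889/133604 - 1*1333 = 196889/133604 - 1333 = -177897243/133604 ≈ -1331.5)
(-3198 + X) + (-456 - (-11)*(O(6) - 11)) = (-3198 - 177897243/133604) + (-456 - (-11)*(5*6 - 11)) = -605162835/133604 + (-456 - (-11)*(30 - 11)) = -605162835/133604 + (-456 - (-11)*19) = -605162835/133604 + (-456 - 1*(-209)) = -605162835/133604 + (-456 + 209) = -605162835/133604 - 247 = -638163023/133604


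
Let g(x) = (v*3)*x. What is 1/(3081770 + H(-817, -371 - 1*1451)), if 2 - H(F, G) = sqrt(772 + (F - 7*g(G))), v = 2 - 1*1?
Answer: 3081772/9497318621767 + sqrt(38217)/9497318621767 ≈ 3.2451e-7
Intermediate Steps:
v = 1 (v = 2 - 1 = 1)
g(x) = 3*x (g(x) = (1*3)*x = 3*x)
H(F, G) = 2 - sqrt(772 + F - 21*G) (H(F, G) = 2 - sqrt(772 + (F - 21*G)) = 2 - sqrt(772 + F - 21*G))
1/(3081770 + H(-817, -371 - 1*1451)) = 1/(3081770 + (2 - sqrt(772 - 817 - 21*(-371 - 1*1451)))) = 1/(3081770 + (2 - sqrt(772 - 817 - 21*(-371 - 1451)))) = 1/(3081770 + (2 - sqrt(772 - 817 - 21*(-1822)))) = 1/(3081770 + (2 - sqrt(772 - 817 + 38262))) = 1/(3081770 + (2 - sqrt(38217))) = 1/(3081772 - sqrt(38217))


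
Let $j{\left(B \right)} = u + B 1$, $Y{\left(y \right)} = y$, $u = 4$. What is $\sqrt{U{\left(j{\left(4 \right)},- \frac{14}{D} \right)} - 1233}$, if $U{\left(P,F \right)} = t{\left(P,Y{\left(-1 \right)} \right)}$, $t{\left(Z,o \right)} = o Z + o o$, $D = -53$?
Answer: $2 i \sqrt{310} \approx 35.214 i$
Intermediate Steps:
$j{\left(B \right)} = 4 + B$ ($j{\left(B \right)} = 4 + B 1 = 4 + B$)
$t{\left(Z,o \right)} = o^{2} + Z o$ ($t{\left(Z,o \right)} = Z o + o^{2} = o^{2} + Z o$)
$U{\left(P,F \right)} = 1 - P$ ($U{\left(P,F \right)} = - (P - 1) = - (-1 + P) = 1 - P$)
$\sqrt{U{\left(j{\left(4 \right)},- \frac{14}{D} \right)} - 1233} = \sqrt{\left(1 - \left(4 + 4\right)\right) - 1233} = \sqrt{\left(1 - 8\right) - 1233} = \sqrt{-7 - 1233} = \sqrt{-1240} = 2 i \sqrt{310}$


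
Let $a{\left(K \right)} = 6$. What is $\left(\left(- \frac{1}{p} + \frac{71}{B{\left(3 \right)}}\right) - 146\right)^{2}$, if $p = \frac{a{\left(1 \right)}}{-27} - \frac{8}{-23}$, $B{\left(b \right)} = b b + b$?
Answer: $\frac{533379025}{24336} \approx 21917.0$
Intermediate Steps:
$B{\left(b \right)} = b + b^{2}$ ($B{\left(b \right)} = b^{2} + b = b + b^{2}$)
$p = \frac{26}{207}$ ($p = \frac{6}{-27} - \frac{8}{-23} = 6 \left(- \frac{1}{27}\right) - - \frac{8}{23} = - \frac{2}{9} + \frac{8}{23} = \frac{26}{207} \approx 0.1256$)
$\left(\left(- \frac{1}{p} + \frac{71}{B{\left(3 \right)}}\right) - 146\right)^{2} = \left(\left(- \frac{1}{\frac{26}{207}} + \frac{71}{3 \left(1 + 3\right)}\right) - 146\right)^{2} = \left(\left(\left(-1\right) \frac{207}{26} + \frac{71}{3 \cdot 4}\right) - 146\right)^{2} = \left(\left(- \frac{207}{26} + \frac{71}{12}\right) - 146\right)^{2} = \left(- \frac{319}{156} - 146\right)^{2} = \left(- \frac{23095}{156}\right)^{2} = \frac{533379025}{24336}$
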